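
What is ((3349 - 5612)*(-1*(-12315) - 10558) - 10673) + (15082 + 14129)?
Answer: -3957553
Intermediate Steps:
((3349 - 5612)*(-1*(-12315) - 10558) - 10673) + (15082 + 14129) = (-2263*(12315 - 10558) - 10673) + 29211 = (-2263*1757 - 10673) + 29211 = (-3976091 - 10673) + 29211 = -3986764 + 29211 = -3957553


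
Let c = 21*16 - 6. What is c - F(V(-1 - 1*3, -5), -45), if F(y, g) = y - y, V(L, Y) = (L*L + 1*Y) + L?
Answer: 330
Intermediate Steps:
V(L, Y) = L + Y + L² (V(L, Y) = (L² + Y) + L = (Y + L²) + L = L + Y + L²)
F(y, g) = 0
c = 330 (c = 336 - 6 = 330)
c - F(V(-1 - 1*3, -5), -45) = 330 - 1*0 = 330 + 0 = 330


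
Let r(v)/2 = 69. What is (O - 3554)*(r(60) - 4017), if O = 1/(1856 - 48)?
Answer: 24925022649/1808 ≈ 1.3786e+7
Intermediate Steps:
O = 1/1808 ≈ 0.00055310
r(v) = 138 (r(v) = 2*69 = 138)
(O - 3554)*(r(60) - 4017) = (1/1808 - 3554)*(138 - 4017) = -6425631/1808*(-3879) = 24925022649/1808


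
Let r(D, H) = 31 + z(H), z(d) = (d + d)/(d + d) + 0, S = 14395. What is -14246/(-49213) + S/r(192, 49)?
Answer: 708877007/1574816 ≈ 450.13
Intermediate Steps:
z(d) = 1 (z(d) = (2*d)/((2*d)) + 0 = (2*d)*(1/(2*d)) + 0 = 1 + 0 = 1)
r(D, H) = 32 (r(D, H) = 31 + 1 = 32)
-14246/(-49213) + S/r(192, 49) = -14246/(-49213) + 14395/32 = -14246*(-1/49213) + 14395*(1/32) = 14246/49213 + 14395/32 = 708877007/1574816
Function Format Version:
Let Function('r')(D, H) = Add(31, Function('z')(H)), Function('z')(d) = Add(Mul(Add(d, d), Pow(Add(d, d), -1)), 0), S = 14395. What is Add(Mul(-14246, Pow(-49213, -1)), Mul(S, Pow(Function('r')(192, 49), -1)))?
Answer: Rational(708877007, 1574816) ≈ 450.13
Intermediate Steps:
Function('z')(d) = 1 (Function('z')(d) = Add(Mul(Mul(2, d), Pow(Mul(2, d), -1)), 0) = Add(Mul(Mul(2, d), Mul(Rational(1, 2), Pow(d, -1))), 0) = Add(1, 0) = 1)
Function('r')(D, H) = 32 (Function('r')(D, H) = Add(31, 1) = 32)
Add(Mul(-14246, Pow(-49213, -1)), Mul(S, Pow(Function('r')(192, 49), -1))) = Add(Mul(-14246, Pow(-49213, -1)), Mul(14395, Pow(32, -1))) = Add(Mul(-14246, Rational(-1, 49213)), Mul(14395, Rational(1, 32))) = Add(Rational(14246, 49213), Rational(14395, 32)) = Rational(708877007, 1574816)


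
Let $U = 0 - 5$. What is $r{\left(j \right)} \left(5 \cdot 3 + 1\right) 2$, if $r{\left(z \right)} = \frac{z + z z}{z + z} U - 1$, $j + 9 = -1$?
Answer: $688$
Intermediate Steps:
$j = -10$ ($j = -9 - 1 = -10$)
$U = -5$ ($U = 0 - 5 = -5$)
$r{\left(z \right)} = -1 - \frac{5 \left(z + z^{2}\right)}{2 z}$ ($r{\left(z \right)} = \frac{z + z z}{z + z} \left(-5\right) - 1 = \frac{z + z^{2}}{2 z} \left(-5\right) - 1 = - \frac{5 \left(z + z^{2}\right)}{2 z} - 1 = -1 - \frac{5 \left(z + z^{2}\right)}{2 z}$)
$r{\left(j \right)} \left(5 \cdot 3 + 1\right) 2 = \left(- \frac{7}{2} - -25\right) \left(5 \cdot 3 + 1\right) 2 = \left(- \frac{7}{2} + 25\right) \left(15 + 1\right) 2 = \frac{43}{2} \cdot 16 \cdot 2 = 344 \cdot 2 = 688$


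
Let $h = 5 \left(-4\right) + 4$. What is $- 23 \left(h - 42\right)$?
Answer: $1334$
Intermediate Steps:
$h = -16$ ($h = -20 + 4 = -16$)
$- 23 \left(h - 42\right) = - 23 \left(-16 - 42\right) = \left(-23\right) \left(-58\right) = 1334$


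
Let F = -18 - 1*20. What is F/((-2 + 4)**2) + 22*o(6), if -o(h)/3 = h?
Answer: -811/2 ≈ -405.50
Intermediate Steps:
o(h) = -3*h
F = -38 (F = -18 - 20 = -38)
F/((-2 + 4)**2) + 22*o(6) = -38/(-2 + 4)**2 + 22*(-3*6) = -38/(2**2) + 22*(-18) = -38/4 - 396 = -38*1/4 - 396 = -19/2 - 396 = -811/2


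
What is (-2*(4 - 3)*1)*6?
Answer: -12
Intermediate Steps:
(-2*(4 - 3)*1)*6 = (-2*1*1)*6 = -2*1*6 = -2*6 = -12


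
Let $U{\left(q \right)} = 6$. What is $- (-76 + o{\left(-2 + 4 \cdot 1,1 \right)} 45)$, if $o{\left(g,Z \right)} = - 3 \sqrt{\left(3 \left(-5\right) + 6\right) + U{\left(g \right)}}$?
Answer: $76 + 135 i \sqrt{3} \approx 76.0 + 233.83 i$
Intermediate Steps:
$o{\left(g,Z \right)} = - 3 i \sqrt{3}$ ($o{\left(g,Z \right)} = - 3 \sqrt{\left(3 \left(-5\right) + 6\right) + 6} = - 3 \sqrt{\left(-15 + 6\right) + 6} = - 3 \sqrt{-9 + 6} = - 3 \sqrt{-3} = - 3 i \sqrt{3}$)
$- (-76 + o{\left(-2 + 4 \cdot 1,1 \right)} 45) = - (-76 + - 3 i \sqrt{3} \cdot 45) = - (-76 - 135 i \sqrt{3}) = 76 + 135 i \sqrt{3}$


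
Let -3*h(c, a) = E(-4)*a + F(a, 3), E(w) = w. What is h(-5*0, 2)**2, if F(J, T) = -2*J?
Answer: 16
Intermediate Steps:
h(c, a) = 2*a (h(c, a) = -(-4*a - 2*a)/3 = -(-2)*a = 2*a)
h(-5*0, 2)**2 = (2*2)**2 = 4**2 = 16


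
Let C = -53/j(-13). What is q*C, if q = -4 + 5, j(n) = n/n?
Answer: -53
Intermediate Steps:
j(n) = 1
q = 1
C = -53 (C = -53/1 = -53*1 = -53)
q*C = 1*(-53) = -53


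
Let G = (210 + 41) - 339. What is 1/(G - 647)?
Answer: -1/735 ≈ -0.0013605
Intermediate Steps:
G = -88 (G = 251 - 339 = -88)
1/(G - 647) = 1/(-88 - 647) = 1/(-735) = -1/735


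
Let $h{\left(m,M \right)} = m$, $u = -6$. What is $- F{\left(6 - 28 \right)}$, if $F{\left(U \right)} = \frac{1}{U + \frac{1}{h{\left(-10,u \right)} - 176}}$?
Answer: $\frac{186}{4093} \approx 0.045443$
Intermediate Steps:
$F{\left(U \right)} = \frac{1}{- \frac{1}{186} + U}$ ($F{\left(U \right)} = \frac{1}{U + \frac{1}{-10 - 176}} = \frac{1}{U + \frac{1}{-186}} = \frac{1}{U - \frac{1}{186}} = \frac{1}{- \frac{1}{186} + U}$)
$- F{\left(6 - 28 \right)} = - \frac{186}{-1 + 186 \left(6 - 28\right)} = - \frac{186}{-1 + 186 \left(-22\right)} = - \frac{186}{-1 - 4092} = - \frac{186}{-4093} = - \frac{186 \left(-1\right)}{4093} = \left(-1\right) \left(- \frac{186}{4093}\right) = \frac{186}{4093}$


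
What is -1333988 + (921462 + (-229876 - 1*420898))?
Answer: -1063300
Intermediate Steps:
-1333988 + (921462 + (-229876 - 1*420898)) = -1333988 + (921462 + (-229876 - 420898)) = -1333988 + (921462 - 650774) = -1333988 + 270688 = -1063300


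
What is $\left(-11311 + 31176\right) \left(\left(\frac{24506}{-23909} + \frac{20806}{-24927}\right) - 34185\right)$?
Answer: $- \frac{404742867378384415}{595979643} \approx -6.7912 \cdot 10^{8}$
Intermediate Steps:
$\left(-11311 + 31176\right) \left(\left(\frac{24506}{-23909} + \frac{20806}{-24927}\right) - 34185\right) = 19865 \left(\left(24506 \left(- \frac{1}{23909}\right) + 20806 \left(- \frac{1}{24927}\right)\right) - 34185\right) = 19865 \left(\left(- \frac{24506}{23909} - \frac{20806}{24927}\right) - 34185\right) = 19865 \left(- \frac{1108311716}{595979643} - 34185\right) = 19865 \left(- \frac{20374672407671}{595979643}\right) = - \frac{404742867378384415}{595979643}$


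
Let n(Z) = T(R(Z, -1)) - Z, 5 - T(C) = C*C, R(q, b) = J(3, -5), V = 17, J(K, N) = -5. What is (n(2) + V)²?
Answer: 25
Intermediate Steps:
R(q, b) = -5
T(C) = 5 - C² (T(C) = 5 - C*C = 5 - C²)
n(Z) = -20 - Z (n(Z) = (5 - 1*(-5)²) - Z = (5 - 1*25) - Z = (5 - 25) - Z = -20 - Z)
(n(2) + V)² = ((-20 - 1*2) + 17)² = ((-20 - 2) + 17)² = (-22 + 17)² = (-5)² = 25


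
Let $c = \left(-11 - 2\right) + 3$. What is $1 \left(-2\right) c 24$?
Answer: $480$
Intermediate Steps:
$c = -10$ ($c = -13 + 3 = -10$)
$1 \left(-2\right) c 24 = 1 \left(-2\right) \left(-10\right) 24 = \left(-2\right) \left(-10\right) 24 = 20 \cdot 24 = 480$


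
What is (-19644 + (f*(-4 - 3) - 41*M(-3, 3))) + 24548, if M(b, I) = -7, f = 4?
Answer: 5163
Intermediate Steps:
(-19644 + (f*(-4 - 3) - 41*M(-3, 3))) + 24548 = (-19644 + (4*(-4 - 3) - 41*(-7))) + 24548 = (-19644 + (4*(-7) + 287)) + 24548 = (-19644 + (-28 + 287)) + 24548 = (-19644 + 259) + 24548 = -19385 + 24548 = 5163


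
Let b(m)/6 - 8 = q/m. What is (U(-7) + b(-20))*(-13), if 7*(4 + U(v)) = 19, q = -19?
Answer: -47697/70 ≈ -681.39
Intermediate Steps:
b(m) = 48 - 114/m (b(m) = 48 + 6*(-19/m) = 48 - 114/m)
U(v) = -9/7 (U(v) = -4 + (⅐)*19 = -4 + 19/7 = -9/7)
(U(-7) + b(-20))*(-13) = (-9/7 + (48 - 114/(-20)))*(-13) = (-9/7 + (48 - 114*(-1/20)))*(-13) = (-9/7 + (48 + 57/10))*(-13) = (-9/7 + 537/10)*(-13) = (3669/70)*(-13) = -47697/70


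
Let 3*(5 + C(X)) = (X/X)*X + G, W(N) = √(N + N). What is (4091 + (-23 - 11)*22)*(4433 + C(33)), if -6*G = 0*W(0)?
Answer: 14839577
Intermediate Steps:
W(N) = √2*√N (W(N) = √(2*N) = √2*√N)
G = 0 (G = -0*√2*√0 = -0*√2*0 = -0*0 = -⅙*0 = 0)
C(X) = -5 + X/3 (C(X) = -5 + ((X/X)*X + 0)/3 = -5 + (1*X + 0)/3 = -5 + (X + 0)/3 = -5 + X/3)
(4091 + (-23 - 11)*22)*(4433 + C(33)) = (4091 + (-23 - 11)*22)*(4433 + (-5 + (⅓)*33)) = (4091 - 34*22)*(4433 + (-5 + 11)) = (4091 - 748)*(4433 + 6) = 3343*4439 = 14839577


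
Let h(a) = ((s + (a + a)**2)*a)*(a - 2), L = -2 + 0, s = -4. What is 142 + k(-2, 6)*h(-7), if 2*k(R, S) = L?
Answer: -11954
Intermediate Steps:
L = -2
k(R, S) = -1 (k(R, S) = (1/2)*(-2) = -1)
h(a) = a*(-4 + 4*a**2)*(-2 + a) (h(a) = ((-4 + (a + a)**2)*a)*(a - 2) = ((-4 + (2*a)**2)*a)*(-2 + a) = ((-4 + 4*a**2)*a)*(-2 + a) = (a*(-4 + 4*a**2))*(-2 + a) = a*(-4 + 4*a**2)*(-2 + a))
142 + k(-2, 6)*h(-7) = 142 - 4*(-7)*(2 + (-7)**3 - 1*(-7) - 2*(-7)**2) = 142 - 4*(-7)*(2 - 343 + 7 - 2*49) = 142 - 4*(-7)*(2 - 343 + 7 - 98) = 142 - 4*(-7)*(-432) = 142 - 1*12096 = 142 - 12096 = -11954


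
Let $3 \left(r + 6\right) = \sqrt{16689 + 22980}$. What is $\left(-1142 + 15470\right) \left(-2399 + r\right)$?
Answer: $-34458840 + 4776 \sqrt{39669} \approx -3.3508 \cdot 10^{7}$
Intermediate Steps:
$r = -6 + \frac{\sqrt{39669}}{3}$ ($r = -6 + \frac{\sqrt{16689 + 22980}}{3} = -6 + \frac{\sqrt{39669}}{3} \approx 60.39$)
$\left(-1142 + 15470\right) \left(-2399 + r\right) = \left(-1142 + 15470\right) \left(-2399 - \left(6 - \frac{\sqrt{39669}}{3}\right)\right) = 14328 \left(-2405 + \frac{\sqrt{39669}}{3}\right) = -34458840 + 4776 \sqrt{39669}$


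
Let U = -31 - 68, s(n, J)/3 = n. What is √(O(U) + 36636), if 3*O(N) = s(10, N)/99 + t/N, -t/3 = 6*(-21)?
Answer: 4*√2493458/33 ≈ 191.40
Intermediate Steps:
s(n, J) = 3*n
U = -99
t = 378 (t = -18*(-21) = -3*(-126) = 378)
O(N) = 10/99 + 126/N (O(N) = ((3*10)/99 + 378/N)/3 = (30*(1/99) + 378/N)/3 = (10/33 + 378/N)/3 = 10/99 + 126/N)
√(O(U) + 36636) = √((10/99 + 126/(-99)) + 36636) = √((10/99 + 126*(-1/99)) + 36636) = √((10/99 - 14/11) + 36636) = √(-116/99 + 36636) = √(3626848/99) = 4*√2493458/33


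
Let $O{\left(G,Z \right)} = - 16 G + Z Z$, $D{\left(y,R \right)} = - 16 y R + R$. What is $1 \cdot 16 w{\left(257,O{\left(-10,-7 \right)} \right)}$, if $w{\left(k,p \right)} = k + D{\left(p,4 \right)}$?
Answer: $-209840$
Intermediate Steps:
$D{\left(y,R \right)} = R - 16 R y$ ($D{\left(y,R \right)} = - 16 R y + R = R - 16 R y$)
$O{\left(G,Z \right)} = Z^{2} - 16 G$ ($O{\left(G,Z \right)} = - 16 G + Z^{2} = Z^{2} - 16 G$)
$w{\left(k,p \right)} = 4 + k - 64 p$ ($w{\left(k,p \right)} = k + 4 \left(1 - 16 p\right) = k - \left(-4 + 64 p\right) = 4 + k - 64 p$)
$1 \cdot 16 w{\left(257,O{\left(-10,-7 \right)} \right)} = 1 \cdot 16 \left(4 + 257 - 64 \left(\left(-7\right)^{2} - -160\right)\right) = 16 \left(4 + 257 - 64 \left(49 + 160\right)\right) = 16 \left(4 + 257 - 13376\right) = 16 \left(-13115\right) = -209840$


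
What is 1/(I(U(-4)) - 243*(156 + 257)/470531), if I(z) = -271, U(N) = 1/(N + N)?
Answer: -470531/127614260 ≈ -0.0036871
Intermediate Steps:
U(N) = 1/(2*N)
1/(I(U(-4)) - 243*(156 + 257)/470531) = 1/(-271 - 243*(156 + 257)/470531) = 1/(-271 - 243*413*(1/470531)) = 1/(-271 - 100359*1/470531) = 1/(-271 - 100359/470531) = 1/(-127614260/470531) = -470531/127614260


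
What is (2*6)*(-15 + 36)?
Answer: 252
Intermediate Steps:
(2*6)*(-15 + 36) = 12*21 = 252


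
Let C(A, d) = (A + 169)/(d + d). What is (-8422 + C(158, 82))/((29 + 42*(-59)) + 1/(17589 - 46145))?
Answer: 9858109459/2867279445 ≈ 3.4381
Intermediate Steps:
C(A, d) = (169 + A)/(2*d) (C(A, d) = (169 + A)/((2*d)) = (169 + A)*(1/(2*d)) = (169 + A)/(2*d))
(-8422 + C(158, 82))/((29 + 42*(-59)) + 1/(17589 - 46145)) = (-8422 + (1/2)*(169 + 158)/82)/((29 + 42*(-59)) + 1/(17589 - 46145)) = (-8422 + (1/2)*(1/82)*327)/((29 - 2478) + 1/(-28556)) = (-8422 + 327/164)/(-2449 - 1/28556) = -1380881/(164*(-69933645/28556)) = -1380881/164*(-28556/69933645) = 9858109459/2867279445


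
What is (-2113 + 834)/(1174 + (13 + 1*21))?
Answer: -1279/1208 ≈ -1.0588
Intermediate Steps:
(-2113 + 834)/(1174 + (13 + 1*21)) = -1279/(1174 + (13 + 21)) = -1279/(1174 + 34) = -1279/1208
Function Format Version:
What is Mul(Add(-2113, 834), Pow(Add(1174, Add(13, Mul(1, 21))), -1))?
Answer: Rational(-1279, 1208) ≈ -1.0588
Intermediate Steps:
Mul(Add(-2113, 834), Pow(Add(1174, Add(13, Mul(1, 21))), -1)) = Mul(-1279, Pow(Add(1174, Add(13, 21)), -1)) = Mul(-1279, Pow(Add(1174, 34), -1)) = Mul(-1279, Pow(1208, -1)) = Mul(-1279, Rational(1, 1208)) = Rational(-1279, 1208)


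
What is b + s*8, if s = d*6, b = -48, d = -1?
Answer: -96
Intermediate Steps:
s = -6 (s = -1*6 = -6)
b + s*8 = -48 - 6*8 = -48 - 48 = -96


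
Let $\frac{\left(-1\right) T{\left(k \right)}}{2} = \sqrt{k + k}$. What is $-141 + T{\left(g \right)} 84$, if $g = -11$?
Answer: $-141 - 168 i \sqrt{22} \approx -141.0 - 787.99 i$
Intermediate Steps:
$T{\left(k \right)} = - 2 \sqrt{2} \sqrt{k}$ ($T{\left(k \right)} = - 2 \sqrt{k + k} = - 2 \sqrt{2 k} = - 2 \sqrt{2} \sqrt{k}$)
$-141 + T{\left(g \right)} 84 = -141 + - 2 \sqrt{2} \sqrt{-11} \cdot 84 = -141 + - 2 \sqrt{2} i \sqrt{11} \cdot 84 = -141 + - 2 i \sqrt{22} \cdot 84 = -141 - 168 i \sqrt{22}$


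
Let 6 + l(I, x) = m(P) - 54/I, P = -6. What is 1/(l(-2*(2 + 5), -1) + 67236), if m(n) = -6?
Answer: 7/470595 ≈ 1.4875e-5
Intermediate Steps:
l(I, x) = -12 - 54/I (l(I, x) = -6 + (-6 - 54/I) = -12 - 54/I)
1/(l(-2*(2 + 5), -1) + 67236) = 1/((-12 - 54*(-1/(2*(2 + 5)))) + 67236) = 1/((-12 - 54/((-2*7))) + 67236) = 1/((-12 - 54/(-14)) + 67236) = 1/((-12 - 54*(-1/14)) + 67236) = 1/((-12 + 27/7) + 67236) = 1/(-57/7 + 67236) = 1/(470595/7) = 7/470595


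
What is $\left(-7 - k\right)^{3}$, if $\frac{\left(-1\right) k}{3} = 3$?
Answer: $8$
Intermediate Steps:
$k = -9$ ($k = \left(-3\right) 3 = -9$)
$\left(-7 - k\right)^{3} = \left(-7 - -9\right)^{3} = \left(-7 + 9\right)^{3} = 2^{3} = 8$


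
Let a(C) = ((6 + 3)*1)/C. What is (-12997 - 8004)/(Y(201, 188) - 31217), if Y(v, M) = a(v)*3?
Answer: 1407067/2091530 ≈ 0.67275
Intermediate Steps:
a(C) = 9/C (a(C) = (9*1)/C = 9/C)
Y(v, M) = 27/v (Y(v, M) = (9/v)*3 = 27/v)
(-12997 - 8004)/(Y(201, 188) - 31217) = (-12997 - 8004)/(27/201 - 31217) = -21001/(27*(1/201) - 31217) = -21001/(9/67 - 31217) = -21001/(-2091530/67) = -21001*(-67/2091530) = 1407067/2091530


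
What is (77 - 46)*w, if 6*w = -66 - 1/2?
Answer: -4123/12 ≈ -343.58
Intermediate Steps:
w = -133/12 (w = (-66 - 1/2)/6 = (-66 - 1*½)/6 = (-66 - ½)/6 = (⅙)*(-133/2) = -133/12 ≈ -11.083)
(77 - 46)*w = (77 - 46)*(-133/12) = 31*(-133/12) = -4123/12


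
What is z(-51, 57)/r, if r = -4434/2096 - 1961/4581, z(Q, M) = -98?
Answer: 470487024/12211205 ≈ 38.529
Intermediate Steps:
r = -12211205/4800888 (r = -4434*1/2096 - 1961*1/4581 = -2217/1048 - 1961/4581 = -12211205/4800888 ≈ -2.5435)
z(-51, 57)/r = -98/(-12211205/4800888) = -98*(-4800888/12211205) = 470487024/12211205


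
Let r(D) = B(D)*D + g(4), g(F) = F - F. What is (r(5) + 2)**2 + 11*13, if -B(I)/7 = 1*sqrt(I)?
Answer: 6272 - 140*sqrt(5) ≈ 5959.0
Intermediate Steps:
g(F) = 0
B(I) = -7*sqrt(I)
r(D) = -7*D**(3/2) (r(D) = (-7*sqrt(D))*D + 0 = -7*D**(3/2) + 0 = -7*D**(3/2))
(r(5) + 2)**2 + 11*13 = (-35*sqrt(5) + 2)**2 + 11*13 = (-35*sqrt(5) + 2)**2 + 143 = (2 - 35*sqrt(5))**2 + 143 = 143 + (2 - 35*sqrt(5))**2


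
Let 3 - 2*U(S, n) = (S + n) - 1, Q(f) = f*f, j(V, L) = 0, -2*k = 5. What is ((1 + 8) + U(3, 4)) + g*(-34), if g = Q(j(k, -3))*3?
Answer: 15/2 ≈ 7.5000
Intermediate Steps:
k = -5/2 (k = -½*5 = -5/2 ≈ -2.5000)
Q(f) = f²
U(S, n) = 2 - S/2 - n/2 (U(S, n) = 3/2 - ((S + n) - 1)/2 = 3/2 - (-1 + S + n)/2 = 3/2 + (½ - S/2 - n/2) = 2 - S/2 - n/2)
g = 0 (g = 0²*3 = 0*3 = 0)
((1 + 8) + U(3, 4)) + g*(-34) = ((1 + 8) + (2 - ½*3 - ½*4)) + 0*(-34) = (9 + (2 - 3/2 - 2)) + 0 = (9 - 3/2) + 0 = 15/2 + 0 = 15/2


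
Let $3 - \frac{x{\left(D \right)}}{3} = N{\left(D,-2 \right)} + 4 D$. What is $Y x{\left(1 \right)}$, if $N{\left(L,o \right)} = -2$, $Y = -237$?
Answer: $-711$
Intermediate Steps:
$x{\left(D \right)} = 15 - 12 D$ ($x{\left(D \right)} = 9 - 3 \left(-2 + 4 D\right) = 9 - \left(-6 + 12 D\right) = 15 - 12 D$)
$Y x{\left(1 \right)} = - 237 \left(15 - 12\right) = \left(-237\right) 3 = -711$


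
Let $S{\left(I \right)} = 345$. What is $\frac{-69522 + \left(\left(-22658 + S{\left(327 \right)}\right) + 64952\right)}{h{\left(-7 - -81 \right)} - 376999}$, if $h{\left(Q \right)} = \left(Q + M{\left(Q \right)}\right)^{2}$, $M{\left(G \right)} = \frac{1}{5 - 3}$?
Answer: $\frac{35844}{495265} \approx 0.072373$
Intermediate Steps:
$M{\left(G \right)} = \frac{1}{2}$
$h{\left(Q \right)} = \left(\frac{1}{2} + Q\right)^{2}$ ($h{\left(Q \right)} = \left(Q + \frac{1}{2}\right)^{2} = \left(\frac{1}{2} + Q\right)^{2}$)
$\frac{-69522 + \left(\left(-22658 + S{\left(327 \right)}\right) + 64952\right)}{h{\left(-7 - -81 \right)} - 376999} = \frac{-69522 + \left(\left(-22658 + 345\right) + 64952\right)}{\frac{\left(1 + 2 \left(-7 - -81\right)\right)^{2}}{4} - 376999} = \frac{-69522 + \left(-22313 + 64952\right)}{\frac{\left(1 + 2 \left(-7 + 81\right)\right)^{2}}{4} - 376999} = \frac{-69522 + 42639}{\frac{\left(1 + 2 \cdot 74\right)^{2}}{4} - 376999} = - \frac{26883}{\frac{\left(1 + 148\right)^{2}}{4} - 376999} = - \frac{26883}{\frac{149^{2}}{4} - 376999} = - \frac{26883}{\frac{1}{4} \cdot 22201 - 376999} = - \frac{26883}{\frac{22201}{4} - 376999} = - \frac{26883}{- \frac{1485795}{4}} = \left(-26883\right) \left(- \frac{4}{1485795}\right) = \frac{35844}{495265}$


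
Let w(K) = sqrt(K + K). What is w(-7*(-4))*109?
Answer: 218*sqrt(14) ≈ 815.68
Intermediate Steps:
w(K) = sqrt(2)*sqrt(K) (w(K) = sqrt(2*K) = sqrt(2)*sqrt(K))
w(-7*(-4))*109 = (sqrt(2)*sqrt(-7*(-4)))*109 = (sqrt(2)*sqrt(28))*109 = (sqrt(2)*(2*sqrt(7)))*109 = (2*sqrt(14))*109 = 218*sqrt(14)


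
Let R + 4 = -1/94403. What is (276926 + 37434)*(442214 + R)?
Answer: 13123257039732440/94403 ≈ 1.3901e+11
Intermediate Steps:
R = -377613/94403 (R = -4 - 1/94403 = -377613/94403 ≈ -4.0000)
(276926 + 37434)*(442214 + R) = (276926 + 37434)*(442214 - 377613/94403) = 314360*(41745950629/94403) = 13123257039732440/94403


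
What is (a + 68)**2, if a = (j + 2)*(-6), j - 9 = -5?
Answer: 1024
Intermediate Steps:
j = 4 (j = 9 - 5 = 4)
a = -36 (a = (4 + 2)*(-6) = 6*(-6) = -36)
(a + 68)**2 = (-36 + 68)**2 = 32**2 = 1024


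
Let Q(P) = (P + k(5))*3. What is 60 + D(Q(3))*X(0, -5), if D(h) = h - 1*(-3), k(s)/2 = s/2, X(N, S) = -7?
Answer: -129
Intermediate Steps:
k(s) = s (k(s) = 2*(s/2) = s)
Q(P) = 15 + 3*P (Q(P) = (P + 5)*3 = (5 + P)*3 = 15 + 3*P)
D(h) = 3 + h (D(h) = h + 3 = 3 + h)
60 + D(Q(3))*X(0, -5) = 60 + (3 + (15 + 3*3))*(-7) = 60 + (3 + (15 + 9))*(-7) = 60 + (3 + 24)*(-7) = 60 + 27*(-7) = 60 - 189 = -129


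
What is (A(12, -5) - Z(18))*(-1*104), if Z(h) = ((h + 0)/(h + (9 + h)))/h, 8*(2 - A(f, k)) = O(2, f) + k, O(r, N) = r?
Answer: -11011/45 ≈ -244.69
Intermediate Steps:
A(f, k) = 7/4 - k/8 (A(f, k) = 2 - (2 + k)/8 = 2 + (-¼ - k/8) = 7/4 - k/8)
Z(h) = 1/(9 + 2*h) (Z(h) = (h/(9 + 2*h))/h = 1/(9 + 2*h))
(A(12, -5) - Z(18))*(-1*104) = ((7/4 - ⅛*(-5)) - 1/(9 + 2*18))*(-1*104) = ((7/4 + 5/8) - 1/(9 + 36))*(-104) = (19/8 - 1/45)*(-104) = (847/360)*(-104) = -11011/45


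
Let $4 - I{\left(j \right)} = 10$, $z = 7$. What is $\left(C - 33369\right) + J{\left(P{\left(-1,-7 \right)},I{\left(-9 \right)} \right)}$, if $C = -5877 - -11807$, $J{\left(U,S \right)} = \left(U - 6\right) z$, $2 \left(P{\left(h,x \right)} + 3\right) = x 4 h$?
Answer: $-27404$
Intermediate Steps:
$I{\left(j \right)} = -6$ ($I{\left(j \right)} = 4 - 10 = -6$)
$P{\left(h,x \right)} = -3 + 2 h x$ ($P{\left(h,x \right)} = -3 + \frac{x 4 h}{2} = -3 + \frac{4 x h}{2} = -3 + \frac{4 h x}{2} = -3 + 2 h x$)
$J{\left(U,S \right)} = -42 + 7 U$ ($J{\left(U,S \right)} = \left(U - 6\right) 7 = \left(-6 + U\right) 7 = -42 + 7 U$)
$C = 5930$ ($C = -5877 + 11807 = 5930$)
$\left(C - 33369\right) + J{\left(P{\left(-1,-7 \right)},I{\left(-9 \right)} \right)} = \left(5930 - 33369\right) - \left(42 - 7 \left(-3 + 2 \left(-1\right) \left(-7\right)\right)\right) = -27439 - \left(42 - 7 \left(-3 + 14\right)\right) = -27439 + \left(-42 + 7 \cdot 11\right) = -27439 + \left(-42 + 77\right) = -27439 + 35 = -27404$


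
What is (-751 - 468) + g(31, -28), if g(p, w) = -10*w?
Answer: -939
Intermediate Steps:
(-751 - 468) + g(31, -28) = (-751 - 468) - 10*(-28) = -1219 + 280 = -939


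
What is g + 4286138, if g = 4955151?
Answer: 9241289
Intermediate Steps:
g + 4286138 = 4955151 + 4286138 = 9241289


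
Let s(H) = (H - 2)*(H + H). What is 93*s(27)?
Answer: 125550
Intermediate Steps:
s(H) = 2*H*(-2 + H) (s(H) = (-2 + H)*(2*H) = 2*H*(-2 + H))
93*s(27) = 93*(2*27*(-2 + 27)) = 93*(2*27*25) = 93*1350 = 125550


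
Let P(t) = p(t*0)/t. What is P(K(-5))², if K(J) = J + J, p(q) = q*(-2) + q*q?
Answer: 0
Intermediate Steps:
p(q) = q² - 2*q (p(q) = -2*q + q² = q² - 2*q)
K(J) = 2*J
P(t) = 0 (P(t) = ((t*0)*(-2 + t*0))/t = (0*(-2 + 0))/t = (0*(-2))/t = 0/t = 0)
P(K(-5))² = 0² = 0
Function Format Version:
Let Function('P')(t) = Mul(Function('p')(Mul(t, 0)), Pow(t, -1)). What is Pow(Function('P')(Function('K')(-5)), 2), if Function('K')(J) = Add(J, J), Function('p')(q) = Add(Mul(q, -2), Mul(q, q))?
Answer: 0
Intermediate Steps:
Function('p')(q) = Add(Pow(q, 2), Mul(-2, q)) (Function('p')(q) = Add(Mul(-2, q), Pow(q, 2)) = Add(Pow(q, 2), Mul(-2, q)))
Function('K')(J) = Mul(2, J)
Function('P')(t) = 0 (Function('P')(t) = Mul(Mul(Mul(t, 0), Add(-2, Mul(t, 0))), Pow(t, -1)) = Mul(Mul(0, Add(-2, 0)), Pow(t, -1)) = Mul(Mul(0, -2), Pow(t, -1)) = Mul(0, Pow(t, -1)) = 0)
Pow(Function('P')(Function('K')(-5)), 2) = Pow(0, 2) = 0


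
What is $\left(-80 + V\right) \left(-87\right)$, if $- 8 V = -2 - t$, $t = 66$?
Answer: $\frac{12441}{2} \approx 6220.5$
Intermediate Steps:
$V = \frac{17}{2}$ ($V = - \frac{-2 - 66}{8} = \left(- \frac{1}{8}\right) \left(-68\right) = \frac{17}{2} \approx 8.5$)
$\left(-80 + V\right) \left(-87\right) = \left(-80 + \frac{17}{2}\right) \left(-87\right) = \left(- \frac{143}{2}\right) \left(-87\right) = \frac{12441}{2}$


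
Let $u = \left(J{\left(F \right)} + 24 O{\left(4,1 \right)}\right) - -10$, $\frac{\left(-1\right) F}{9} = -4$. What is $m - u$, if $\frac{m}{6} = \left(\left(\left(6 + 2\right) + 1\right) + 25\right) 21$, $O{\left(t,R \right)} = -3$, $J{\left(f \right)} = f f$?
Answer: $3050$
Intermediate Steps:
$F = 36$ ($F = \left(-9\right) \left(-4\right) = 36$)
$J{\left(f \right)} = f^{2}$
$m = 4284$ ($m = 6 \left(\left(\left(6 + 2\right) + 1\right) + 25\right) 21 = 6 \left(\left(8 + 1\right) + 25\right) 21 = 6 \left(9 + 25\right) 21 = 6 \cdot 34 \cdot 21 = 6 \cdot 714 = 4284$)
$u = 1234$ ($u = \left(36^{2} + 24 \left(-3\right)\right) - -10 = \left(1296 - 72\right) + 10 = 1224 + 10 = 1234$)
$m - u = 4284 - 1234 = 3050$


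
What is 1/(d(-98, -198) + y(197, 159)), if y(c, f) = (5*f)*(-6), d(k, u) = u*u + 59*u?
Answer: 1/22752 ≈ 4.3952e-5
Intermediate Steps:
d(k, u) = u**2 + 59*u
y(c, f) = -30*f
1/(d(-98, -198) + y(197, 159)) = 1/(-198*(59 - 198) - 30*159) = 1/(-198*(-139) - 4770) = 1/(27522 - 4770) = 1/22752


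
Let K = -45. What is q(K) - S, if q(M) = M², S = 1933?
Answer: 92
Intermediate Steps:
q(K) - S = (-45)² - 1*1933 = 2025 - 1933 = 92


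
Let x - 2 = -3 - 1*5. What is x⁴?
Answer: 1296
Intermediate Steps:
x = -6 (x = 2 + (-3 - 1*5) = 2 + (-3 - 5) = 2 - 8 = -6)
x⁴ = (-6)⁴ = 1296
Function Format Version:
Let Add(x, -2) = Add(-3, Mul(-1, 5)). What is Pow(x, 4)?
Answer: 1296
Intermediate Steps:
x = -6 (x = Add(2, Add(-3, Mul(-1, 5))) = Add(2, Add(-3, -5)) = Add(2, -8) = -6)
Pow(x, 4) = Pow(-6, 4) = 1296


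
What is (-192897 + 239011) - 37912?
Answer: 8202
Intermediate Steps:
(-192897 + 239011) - 37912 = 46114 - 37912 = 8202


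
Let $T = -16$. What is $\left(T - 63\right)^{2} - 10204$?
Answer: $-3963$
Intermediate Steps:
$\left(T - 63\right)^{2} - 10204 = \left(-16 - 63\right)^{2} - 10204 = \left(-79\right)^{2} - 10204 = 6241 - 10204 = -3963$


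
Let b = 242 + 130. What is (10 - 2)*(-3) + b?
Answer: 348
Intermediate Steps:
b = 372
(10 - 2)*(-3) + b = (10 - 2)*(-3) + 372 = 8*(-3) + 372 = -24 + 372 = 348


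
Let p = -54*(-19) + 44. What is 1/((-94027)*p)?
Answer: -1/100608890 ≈ -9.9395e-9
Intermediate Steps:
p = 1070 (p = 1026 + 44 = 1070)
1/((-94027)*p) = 1/(-94027*1070) = -1/94027*1/1070 = -1/100608890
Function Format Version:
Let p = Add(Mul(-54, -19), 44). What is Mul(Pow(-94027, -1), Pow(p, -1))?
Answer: Rational(-1, 100608890) ≈ -9.9395e-9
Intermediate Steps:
p = 1070 (p = Add(1026, 44) = 1070)
Mul(Pow(-94027, -1), Pow(p, -1)) = Mul(Pow(-94027, -1), Pow(1070, -1)) = Mul(Rational(-1, 94027), Rational(1, 1070)) = Rational(-1, 100608890)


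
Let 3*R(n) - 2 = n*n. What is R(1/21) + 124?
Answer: 164935/1323 ≈ 124.67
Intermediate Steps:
R(n) = ⅔ + n²/3 (R(n) = ⅔ + (n*n)/3 = ⅔ + n²/3)
R(1/21) + 124 = (⅔ + (1/21)²/3) + 124 = (⅔ + (⅓)*(1/441)) + 124 = (⅔ + 1/1323) + 124 = 883/1323 + 124 = 164935/1323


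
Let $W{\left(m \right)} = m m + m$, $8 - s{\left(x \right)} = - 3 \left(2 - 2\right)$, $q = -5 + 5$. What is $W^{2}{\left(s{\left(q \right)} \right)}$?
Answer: $5184$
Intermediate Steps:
$q = 0$
$s{\left(x \right)} = 8$ ($s{\left(x \right)} = 8 - - 3 \left(2 - 2\right) = 8 - \left(-3\right) 0 = 8 - 0 = 8 + 0 = 8$)
$W{\left(m \right)} = m + m^{2}$ ($W{\left(m \right)} = m^{2} + m = m + m^{2}$)
$W^{2}{\left(s{\left(q \right)} \right)} = \left(8 \left(1 + 8\right)\right)^{2} = \left(8 \cdot 9\right)^{2} = 72^{2} = 5184$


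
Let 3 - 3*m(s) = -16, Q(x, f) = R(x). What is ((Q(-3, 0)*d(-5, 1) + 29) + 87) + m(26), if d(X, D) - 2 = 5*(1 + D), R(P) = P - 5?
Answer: 79/3 ≈ 26.333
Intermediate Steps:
R(P) = -5 + P
Q(x, f) = -5 + x
d(X, D) = 7 + 5*D (d(X, D) = 2 + 5*(1 + D) = 2 + (5 + 5*D) = 7 + 5*D)
m(s) = 19/3 (m(s) = 1 - ⅓*(-16) = 1 + 16/3 = 19/3)
((Q(-3, 0)*d(-5, 1) + 29) + 87) + m(26) = (((-5 - 3)*(7 + 5*1) + 29) + 87) + 19/3 = ((-8*(7 + 5) + 29) + 87) + 19/3 = ((-8*12 + 29) + 87) + 19/3 = ((-96 + 29) + 87) + 19/3 = (-67 + 87) + 19/3 = 20 + 19/3 = 79/3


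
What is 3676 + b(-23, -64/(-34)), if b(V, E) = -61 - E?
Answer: 61423/17 ≈ 3613.1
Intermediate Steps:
3676 + b(-23, -64/(-34)) = 3676 + (-61 - (-64)/(-34)) = 3676 + (-61 - (-64)*(-1)/34) = 3676 + (-61 - 1*32/17) = 3676 + (-61 - 32/17) = 3676 - 1069/17 = 61423/17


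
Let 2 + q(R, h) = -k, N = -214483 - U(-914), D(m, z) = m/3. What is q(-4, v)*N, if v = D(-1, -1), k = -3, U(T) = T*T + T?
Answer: -1048965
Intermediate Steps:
D(m, z) = m/3 (D(m, z) = m*(⅓) = m/3)
U(T) = T + T² (U(T) = T² + T = T + T²)
v = -⅓ (v = (⅓)*(-1) = -⅓ ≈ -0.33333)
N = -1048965 (N = -214483 - (-914)*(1 - 914) = -214483 - (-914)*(-913) = -214483 - 1*834482 = -214483 - 834482 = -1048965)
q(R, h) = 1 (q(R, h) = -2 - 1*(-3) = -2 + 3 = 1)
q(-4, v)*N = 1*(-1048965) = -1048965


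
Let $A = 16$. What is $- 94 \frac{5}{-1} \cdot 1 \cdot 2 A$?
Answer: $15040$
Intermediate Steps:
$- 94 \frac{5}{-1} \cdot 1 \cdot 2 A = - 94 \frac{5}{-1} \cdot 1 \cdot 2 \cdot 16 = - 94 \cdot 5 \left(-1\right) 1 \cdot 2 \cdot 16 = - 94 \left(-5\right) 1 \cdot 2 \cdot 16 = - 94 \left(\left(-5\right) 2\right) 16 = \left(-94\right) \left(-10\right) 16 = 940 \cdot 16 = 15040$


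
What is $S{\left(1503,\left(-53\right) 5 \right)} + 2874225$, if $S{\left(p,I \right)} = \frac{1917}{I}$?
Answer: $\frac{761667708}{265} \approx 2.8742 \cdot 10^{6}$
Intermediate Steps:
$S{\left(1503,\left(-53\right) 5 \right)} + 2874225 = \frac{1917}{\left(-53\right) 5} + 2874225 = \frac{1917}{-265} + 2874225 = 1917 \left(- \frac{1}{265}\right) + 2874225 = - \frac{1917}{265} + 2874225 = \frac{761667708}{265}$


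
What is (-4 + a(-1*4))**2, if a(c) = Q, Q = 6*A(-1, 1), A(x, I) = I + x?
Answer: 16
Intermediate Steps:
Q = 0 (Q = 6*(1 - 1) = 6*0 = 0)
a(c) = 0
(-4 + a(-1*4))**2 = (-4 + 0)**2 = (-4)**2 = 16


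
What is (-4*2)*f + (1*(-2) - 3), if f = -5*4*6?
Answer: 955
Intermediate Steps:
f = -120 (f = -20*6 = -120)
(-4*2)*f + (1*(-2) - 3) = -4*2*(-120) + (1*(-2) - 3) = -8*(-120) + (-2 - 3) = 960 - 5 = 955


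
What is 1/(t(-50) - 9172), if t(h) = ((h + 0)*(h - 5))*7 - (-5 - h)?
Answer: 1/10033 ≈ 9.9671e-5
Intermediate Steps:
t(h) = 5 + h + 7*h*(-5 + h) (t(h) = (h*(-5 + h))*7 + (5 + h) = 7*h*(-5 + h) + (5 + h) = 5 + h + 7*h*(-5 + h))
1/(t(-50) - 9172) = 1/((5 - 34*(-50) + 7*(-50)²) - 9172) = 1/((5 + 1700 + 7*2500) - 9172) = 1/((5 + 1700 + 17500) - 9172) = 1/(19205 - 9172) = 1/10033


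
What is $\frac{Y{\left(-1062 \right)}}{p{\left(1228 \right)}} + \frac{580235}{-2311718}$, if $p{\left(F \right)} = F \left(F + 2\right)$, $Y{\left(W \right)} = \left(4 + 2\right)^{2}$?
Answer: $- \frac{18256811074}{72743986165} \approx -0.25097$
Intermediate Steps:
$Y{\left(W \right)} = 36$ ($Y{\left(W \right)} = 6^{2} = 36$)
$p{\left(F \right)} = F \left(2 + F\right)$
$\frac{Y{\left(-1062 \right)}}{p{\left(1228 \right)}} + \frac{580235}{-2311718} = \frac{36}{1228 \left(2 + 1228\right)} + \frac{580235}{-2311718} = \frac{36}{1228 \cdot 1230} + 580235 \left(- \frac{1}{2311718}\right) = \frac{36}{1510440} - \frac{580235}{2311718} = 36 \cdot \frac{1}{1510440} - \frac{580235}{2311718} = \frac{3}{125870} - \frac{580235}{2311718} = - \frac{18256811074}{72743986165}$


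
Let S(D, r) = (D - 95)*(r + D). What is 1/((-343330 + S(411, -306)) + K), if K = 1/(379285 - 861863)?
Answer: -482578/149671566701 ≈ -3.2242e-6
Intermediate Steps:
K = -1/482578 (K = 1/(-482578) = -1/482578 ≈ -2.0722e-6)
S(D, r) = (-95 + D)*(D + r)
1/((-343330 + S(411, -306)) + K) = 1/((-343330 + (411² - 95*411 - 95*(-306) + 411*(-306))) - 1/482578) = 1/((-343330 + (168921 - 39045 + 29070 - 125766)) - 1/482578) = 1/((-343330 + 33180) - 1/482578) = 1/(-310150 - 1/482578) = 1/(-149671566701/482578) = -482578/149671566701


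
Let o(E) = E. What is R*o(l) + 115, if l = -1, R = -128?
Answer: 243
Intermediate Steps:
R*o(l) + 115 = -128*(-1) + 115 = 128 + 115 = 243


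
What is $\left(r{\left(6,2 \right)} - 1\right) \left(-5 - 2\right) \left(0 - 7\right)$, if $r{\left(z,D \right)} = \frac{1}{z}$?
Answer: $- \frac{245}{6} \approx -40.833$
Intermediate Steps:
$\left(r{\left(6,2 \right)} - 1\right) \left(-5 - 2\right) \left(0 - 7\right) = \left(\frac{1}{6} - 1\right) \left(-5 - 2\right) \left(0 - 7\right) = \left(\frac{1}{6} - 1\right) \left(\left(-7\right) \left(-7\right)\right) = \left(- \frac{5}{6}\right) 49 = - \frac{245}{6}$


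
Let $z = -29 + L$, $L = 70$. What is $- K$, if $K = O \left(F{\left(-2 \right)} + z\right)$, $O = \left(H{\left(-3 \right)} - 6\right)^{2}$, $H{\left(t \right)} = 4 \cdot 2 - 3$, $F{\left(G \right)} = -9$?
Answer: $-32$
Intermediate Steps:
$H{\left(t \right)} = 5$ ($H{\left(t \right)} = 8 - 3 = 5$)
$O = 1$ ($O = \left(5 - 6\right)^{2} = \left(-1\right)^{2} = 1$)
$z = 41$ ($z = -29 + 70 = 41$)
$K = 32$ ($K = 1 \left(-9 + 41\right) = 1 \cdot 32 = 32$)
$- K = \left(-1\right) 32 = -32$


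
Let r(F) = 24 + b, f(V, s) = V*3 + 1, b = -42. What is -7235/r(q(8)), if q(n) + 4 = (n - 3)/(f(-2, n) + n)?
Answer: 7235/18 ≈ 401.94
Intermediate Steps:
f(V, s) = 1 + 3*V (f(V, s) = 3*V + 1 = 1 + 3*V)
q(n) = -4 + (-3 + n)/(-5 + n) (q(n) = -4 + (n - 3)/((1 + 3*(-2)) + n) = -4 + (-3 + n)/((1 - 6) + n) = -4 + (-3 + n)/(-5 + n))
r(F) = -18 (r(F) = 24 - 42 = -18)
-7235/r(q(8)) = -7235/(-18) = -7235*(-1/18) = 7235/18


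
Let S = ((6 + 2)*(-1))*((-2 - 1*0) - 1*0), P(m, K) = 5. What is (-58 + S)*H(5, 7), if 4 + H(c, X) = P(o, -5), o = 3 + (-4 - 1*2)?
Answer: -42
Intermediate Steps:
o = -3 (o = 3 + (-4 - 2) = 3 - 6 = -3)
H(c, X) = 1 (H(c, X) = -4 + 5 = 1)
S = 16 (S = (8*(-1))*((-2 + 0) + 0) = -8*(-2 + 0) = -8*(-2) = 16)
(-58 + S)*H(5, 7) = (-58 + 16)*1 = -42*1 = -42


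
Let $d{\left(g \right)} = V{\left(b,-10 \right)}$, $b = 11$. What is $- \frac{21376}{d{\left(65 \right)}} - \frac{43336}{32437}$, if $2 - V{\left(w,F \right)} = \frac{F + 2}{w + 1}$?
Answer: $- \frac{260058328}{32437} \approx -8017.3$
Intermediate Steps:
$V{\left(w,F \right)} = 2 - \frac{2 + F}{1 + w}$ ($V{\left(w,F \right)} = 2 - \frac{F + 2}{w + 1} = 2 - \frac{2 + F}{1 + w}$)
$d{\left(g \right)} = \frac{8}{3}$ ($d{\left(g \right)} = \frac{\left(-1\right) \left(-10\right) + 2 \cdot 11}{1 + 11} = \frac{10 + 22}{12} = \frac{1}{12} \cdot 32 = \frac{8}{3}$)
$- \frac{21376}{d{\left(65 \right)}} - \frac{43336}{32437} = - \frac{21376}{\frac{8}{3}} - \frac{43336}{32437} = \left(-21376\right) \frac{3}{8} - \frac{43336}{32437} = -8016 - \frac{43336}{32437} = - \frac{260058328}{32437}$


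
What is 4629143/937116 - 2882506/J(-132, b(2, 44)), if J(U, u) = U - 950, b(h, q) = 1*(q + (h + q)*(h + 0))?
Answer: 1353125612711/506979756 ≈ 2669.0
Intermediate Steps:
b(h, q) = q + h*(h + q) (b(h, q) = 1*(q + (h + q)*h) = 1*(q + h*(h + q)) = q + h*(h + q))
J(U, u) = -950 + U
4629143/937116 - 2882506/J(-132, b(2, 44)) = 4629143/937116 - 2882506/(-950 - 132) = 4629143*(1/937116) - 2882506/(-1082) = 4629143/937116 - 2882506*(-1/1082) = 4629143/937116 + 1441253/541 = 1353125612711/506979756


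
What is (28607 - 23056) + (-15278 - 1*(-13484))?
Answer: 3757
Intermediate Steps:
(28607 - 23056) + (-15278 - 1*(-13484)) = 5551 + (-15278 + 13484) = 5551 - 1794 = 3757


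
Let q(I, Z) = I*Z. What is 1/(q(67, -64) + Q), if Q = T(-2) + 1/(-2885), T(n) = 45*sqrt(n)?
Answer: -11896663895/51024135259137 - 41616125*I*sqrt(2)/17008045086379 ≈ -0.00023316 - 3.4604e-6*I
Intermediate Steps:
Q = -1/2885 + 45*I*sqrt(2) (Q = 45*sqrt(-2) + 1/(-2885) = 45*(I*sqrt(2)) - 1/2885 = 45*I*sqrt(2) - 1/2885 = -1/2885 + 45*I*sqrt(2) ≈ -0.00034662 + 63.64*I)
1/(q(67, -64) + Q) = 1/(67*(-64) + (-1/2885 + 45*I*sqrt(2))) = 1/(-4288 + (-1/2885 + 45*I*sqrt(2))) = 1/(-12370881/2885 + 45*I*sqrt(2))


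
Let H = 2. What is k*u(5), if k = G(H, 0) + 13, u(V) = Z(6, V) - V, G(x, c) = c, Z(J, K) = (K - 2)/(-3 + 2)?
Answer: -104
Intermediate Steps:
Z(J, K) = 2 - K (Z(J, K) = (-2 + K)/(-1) = (-2 + K)*(-1) = 2 - K)
u(V) = 2 - 2*V (u(V) = (2 - V) - V = 2 - 2*V)
k = 13 (k = 0 + 13 = 13)
k*u(5) = 13*(2 - 2*5) = 13*(2 - 10) = 13*(-8) = -104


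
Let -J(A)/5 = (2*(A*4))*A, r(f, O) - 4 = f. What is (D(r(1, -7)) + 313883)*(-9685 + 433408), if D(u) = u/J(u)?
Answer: 26599888858077/200 ≈ 1.3300e+11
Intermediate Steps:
r(f, O) = 4 + f
J(A) = -40*A**2 (J(A) = -5*2*(A*4)*A = -5*2*(4*A)*A = -5*8*A*A = -40*A**2)
D(u) = -1/(40*u) (D(u) = u/((-40*u**2)) = u*(-1/(40*u**2)) = -1/(40*u))
(D(r(1, -7)) + 313883)*(-9685 + 433408) = (-1/(40*(4 + 1)) + 313883)*(-9685 + 433408) = (-1/40/5 + 313883)*423723 = (-1/40*1/5 + 313883)*423723 = (-1/200 + 313883)*423723 = (62776599/200)*423723 = 26599888858077/200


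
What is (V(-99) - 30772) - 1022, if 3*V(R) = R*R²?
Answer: -355227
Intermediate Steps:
V(R) = R³/3 (V(R) = (R*R²)/3 = R³/3)
(V(-99) - 30772) - 1022 = ((⅓)*(-99)³ - 30772) - 1022 = ((⅓)*(-970299) - 30772) - 1022 = (-323433 - 30772) - 1022 = -354205 - 1022 = -355227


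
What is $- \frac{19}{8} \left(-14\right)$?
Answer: $\frac{133}{4} \approx 33.25$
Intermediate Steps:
$- \frac{19}{8} \left(-14\right) = \left(-19\right) \frac{1}{8} \left(-14\right) = \left(- \frac{19}{8}\right) \left(-14\right) = \frac{133}{4}$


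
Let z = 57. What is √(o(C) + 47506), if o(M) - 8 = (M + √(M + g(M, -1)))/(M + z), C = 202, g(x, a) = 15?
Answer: √(3187338952 + 259*√217)/259 ≈ 217.98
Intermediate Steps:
o(M) = 8 + (M + √(15 + M))/(57 + M) (o(M) = 8 + (M + √(M + 15))/(M + 57) = 8 + (M + √(15 + M))/(57 + M))
√(o(C) + 47506) = √((456 + √(15 + 202) + 9*202)/(57 + 202) + 47506) = √((456 + √217 + 1818)/259 + 47506) = √((2274 + √217)/259 + 47506) = √((2274/259 + √217/259) + 47506) = √(12306328/259 + √217/259)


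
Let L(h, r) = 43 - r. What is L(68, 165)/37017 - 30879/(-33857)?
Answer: 1138917389/1253284569 ≈ 0.90875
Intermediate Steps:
L(68, 165)/37017 - 30879/(-33857) = (43 - 1*165)/37017 - 30879/(-33857) = (43 - 165)*(1/37017) - 30879*(-1/33857) = -122*1/37017 + 30879/33857 = -122/37017 + 30879/33857 = 1138917389/1253284569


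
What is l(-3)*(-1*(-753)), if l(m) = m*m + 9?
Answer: 13554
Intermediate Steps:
l(m) = 9 + m² (l(m) = m² + 9 = 9 + m²)
l(-3)*(-1*(-753)) = (9 + (-3)²)*(-1*(-753)) = (9 + 9)*753 = 18*753 = 13554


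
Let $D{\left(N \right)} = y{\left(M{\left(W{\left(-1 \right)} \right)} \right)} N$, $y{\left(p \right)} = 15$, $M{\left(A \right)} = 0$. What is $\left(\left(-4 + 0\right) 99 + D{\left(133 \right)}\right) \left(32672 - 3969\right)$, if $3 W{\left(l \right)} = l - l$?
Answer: $45896097$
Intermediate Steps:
$W{\left(l \right)} = 0$ ($W{\left(l \right)} = \frac{l - l}{3} = \frac{1}{3} \cdot 0 = 0$)
$D{\left(N \right)} = 15 N$
$\left(\left(-4 + 0\right) 99 + D{\left(133 \right)}\right) \left(32672 - 3969\right) = \left(\left(-4 + 0\right) 99 + 15 \cdot 133\right) \left(32672 - 3969\right) = \left(\left(-4\right) 99 + 1995\right) 28703 = \left(-396 + 1995\right) 28703 = 1599 \cdot 28703 = 45896097$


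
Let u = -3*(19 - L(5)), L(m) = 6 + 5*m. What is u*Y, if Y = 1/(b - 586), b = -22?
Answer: -9/152 ≈ -0.059211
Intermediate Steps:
Y = -1/608 (Y = 1/(-22 - 586) = 1/(-608) = -1/608 ≈ -0.0016447)
u = 36 (u = -3*(19 - (6 + 5*5)) = -3*(19 - (6 + 25)) = -3*(19 - 1*31) = -3*(19 - 31) = -3*(-12) = 36)
u*Y = 36*(-1/608) = -9/152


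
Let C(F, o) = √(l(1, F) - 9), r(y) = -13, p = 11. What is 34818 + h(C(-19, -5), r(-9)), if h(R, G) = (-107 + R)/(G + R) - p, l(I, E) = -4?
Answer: 243703/7 + 47*I*√13/91 ≈ 34815.0 + 1.8622*I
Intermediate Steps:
C(F, o) = I*√13 (C(F, o) = √(-4 - 9) = √(-13) = I*√13)
h(R, G) = -11 + (-107 + R)/(G + R) (h(R, G) = (-107 + R)/(G + R) - 1*11 = (-107 + R)/(G + R) - 11 = -11 + (-107 + R)/(G + R))
34818 + h(C(-19, -5), r(-9)) = 34818 + (-107 - 11*(-13) - 10*I*√13)/(-13 + I*√13) = 34818 + (-107 + 143 - 10*I*√13)/(-13 + I*√13) = 34818 + (36 - 10*I*√13)/(-13 + I*√13)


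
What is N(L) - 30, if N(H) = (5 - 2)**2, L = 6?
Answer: -21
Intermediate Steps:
N(H) = 9 (N(H) = 3**2 = 9)
N(L) - 30 = 9 - 30 = -21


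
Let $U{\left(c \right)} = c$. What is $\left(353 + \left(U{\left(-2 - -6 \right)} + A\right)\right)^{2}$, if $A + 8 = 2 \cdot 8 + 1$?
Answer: $133956$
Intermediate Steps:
$A = 9$ ($A = -8 + \left(2 \cdot 8 + 1\right) = -8 + \left(16 + 1\right) = -8 + 17 = 9$)
$\left(353 + \left(U{\left(-2 - -6 \right)} + A\right)\right)^{2} = \left(353 + \left(\left(-2 - -6\right) + 9\right)\right)^{2} = \left(353 + \left(\left(-2 + 6\right) + 9\right)\right)^{2} = \left(353 + \left(4 + 9\right)\right)^{2} = \left(353 + 13\right)^{2} = 366^{2} = 133956$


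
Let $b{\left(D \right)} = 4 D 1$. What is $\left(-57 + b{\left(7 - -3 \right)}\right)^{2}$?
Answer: $289$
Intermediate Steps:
$b{\left(D \right)} = 4 D$
$\left(-57 + b{\left(7 - -3 \right)}\right)^{2} = \left(-57 + 4 \left(7 - -3\right)\right)^{2} = \left(-57 + 4 \left(7 + 3\right)\right)^{2} = \left(-57 + 4 \cdot 10\right)^{2} = \left(-57 + 40\right)^{2} = \left(-17\right)^{2} = 289$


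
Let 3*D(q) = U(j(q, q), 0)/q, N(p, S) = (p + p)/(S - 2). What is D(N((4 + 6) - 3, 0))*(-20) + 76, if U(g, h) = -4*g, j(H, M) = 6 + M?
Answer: 1676/21 ≈ 79.810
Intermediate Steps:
N(p, S) = 2*p/(-2 + S) (N(p, S) = (2*p)/(-2 + S) = 2*p/(-2 + S))
D(q) = (-24 - 4*q)/(3*q) (D(q) = ((-4*(6 + q))/q)/3 = ((-24 - 4*q)/q)/3 = (-24 - 4*q)/(3*q))
D(N((4 + 6) - 3, 0))*(-20) + 76 = (-4/3 - 8*(-2 + 0)/(2*((4 + 6) - 3)))*(-20) + 76 = (-4/3 - 8*(-1/(10 - 3)))*(-20) + 76 = (-4/3 - 8/(2*7*(-½)))*(-20) + 76 = (-4/3 - 8/(-7))*(-20) + 76 = (-4/3 - 8*(-⅐))*(-20) + 76 = (-4/3 + 8/7)*(-20) + 76 = -4/21*(-20) + 76 = 80/21 + 76 = 1676/21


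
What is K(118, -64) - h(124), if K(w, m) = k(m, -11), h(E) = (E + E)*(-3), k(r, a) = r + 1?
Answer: 681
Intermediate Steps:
k(r, a) = 1 + r
h(E) = -6*E (h(E) = (2*E)*(-3) = -6*E)
K(w, m) = 1 + m
K(118, -64) - h(124) = (1 - 64) - (-6)*124 = -63 - 1*(-744) = -63 + 744 = 681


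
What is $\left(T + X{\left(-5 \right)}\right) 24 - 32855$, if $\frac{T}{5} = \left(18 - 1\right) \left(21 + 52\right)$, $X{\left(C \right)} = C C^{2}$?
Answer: $113065$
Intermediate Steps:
$X{\left(C \right)} = C^{3}$
$T = 6205$ ($T = 5 \left(18 - 1\right) \left(21 + 52\right) = 5 \cdot 17 \cdot 73 = 5 \cdot 1241 = 6205$)
$\left(T + X{\left(-5 \right)}\right) 24 - 32855 = \left(6205 + \left(-5\right)^{3}\right) 24 - 32855 = \left(6205 - 125\right) 24 - 32855 = 6080 \cdot 24 - 32855 = 145920 - 32855 = 113065$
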